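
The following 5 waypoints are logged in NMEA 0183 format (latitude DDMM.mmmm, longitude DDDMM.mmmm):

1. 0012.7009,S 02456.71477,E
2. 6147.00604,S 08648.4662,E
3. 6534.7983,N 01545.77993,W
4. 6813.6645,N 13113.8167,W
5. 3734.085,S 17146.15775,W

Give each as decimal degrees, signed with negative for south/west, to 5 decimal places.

1. -0.21168, 24.94525
2. -61.78343, 86.80777
3. 65.57997, -15.76300
4. 68.22774, -131.23028
5. -37.56808, -171.76930

Point 1:
  φ: degrees = first 2 digits = 0, minutes = 12.7009; 0 + 12.7009/60 = 0.211682
  S → negative
  Longitude: split at 3 digits → 024° and 56.71477′; 24 + 56.71477/60 = 24.945246
  E → positive
Point 2:
  φ: degrees = first 2 digits = 61, minutes = 47.00604; 61 + 47.00604/60 = 61.783434
  hemisphere S, so the sign is −
  Lon: degrees = first 3 digits = 86, minutes = 48.4662; 86 + 48.4662/60 = 86.807770
  E ⇒ keep positive
Point 3:
  Latitude: degrees = first 2 digits = 65, minutes = 34.7983; 65 + 34.7983/60 = 65.579972
  N → positive
  λ: split at 3 digits → 015° and 45.77993′; 15 + 45.77993/60 = 15.762999
  W → negative
Point 4:
  φ: split at 2 digits → 68° and 13.6645′; 68 + 13.6645/60 = 68.227742
  N ⇒ keep positive
  Longitude: degrees = first 3 digits = 131, minutes = 13.8167; 131 + 13.8167/60 = 131.230278
  W → negative
Point 5:
  Lat: degrees = first 2 digits = 37, minutes = 34.085; 37 + 34.085/60 = 37.568083
  S → negative
  Lon: split at 3 digits → 171° and 46.15775′; 171 + 46.15775/60 = 171.769296
  W → negative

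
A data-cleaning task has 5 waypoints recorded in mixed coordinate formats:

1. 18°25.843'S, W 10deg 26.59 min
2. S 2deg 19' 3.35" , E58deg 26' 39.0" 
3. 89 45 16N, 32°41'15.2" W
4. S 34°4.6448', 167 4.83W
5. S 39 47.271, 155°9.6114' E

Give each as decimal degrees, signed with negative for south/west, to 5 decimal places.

1. -18.43072, -10.44317
2. -2.31760, 58.44417
3. 89.75444, -32.68756
4. -34.07741, -167.08050
5. -39.78785, 155.16019

Point 1:
  Latitude: 25.843′ = 0.430717°; total 18.430717
  hemisphere S, so the sign is −
  Longitude: 10 + 26.59/60 = 10.443167
  W → negative
Point 2:
  φ: 2° + 19/60 + 3.35/3600 = 2 + 0.316667 + 0.000931 = 2.317597
  S → negative
  λ: 58° + 26/60 + 39/3600 = 58 + 0.433333 + 0.010833 = 58.444167
  E → positive
Point 3:
  Lat: 45′ + 16″ = 45.26667′; 89 + 45.26667/60 = 89.754444
  N ⇒ keep positive
  Lon: 32° + 41/60 + 15.2/3600 = 32 + 0.683333 + 0.004222 = 32.687556
  W ⇒ negate
Point 4:
  Lat: 4.6448′ = 0.077413°; total 34.077413
  S ⇒ negate
  λ: 167 + 4.83/60 = 167.080500
  W ⇒ negate
Point 5:
  φ: 47.271′ = 0.787850°; total 39.787850
  S → negative
  Lon: 9.6114′ = 0.160190°; total 155.160190
  E → positive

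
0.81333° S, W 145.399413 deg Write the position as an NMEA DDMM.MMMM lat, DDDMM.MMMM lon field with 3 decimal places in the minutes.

0048.800,S / 14523.965,W

Lat: fractional part 0.813330 → 48.79980 minutes
Lon: minutes = (145.399413 − 145) × 60 = 23.96478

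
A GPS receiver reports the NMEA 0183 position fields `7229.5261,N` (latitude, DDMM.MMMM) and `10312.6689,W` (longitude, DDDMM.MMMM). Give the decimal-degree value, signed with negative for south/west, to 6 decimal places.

φ: degrees = first 2 digits = 72, minutes = 29.5261; 72 + 29.5261/60 = 72.4921017
N → positive
Lon: split at 3 digits → 103° and 12.6689′; 103 + 12.6689/60 = 103.2111483
W → negative

72.492102, -103.211148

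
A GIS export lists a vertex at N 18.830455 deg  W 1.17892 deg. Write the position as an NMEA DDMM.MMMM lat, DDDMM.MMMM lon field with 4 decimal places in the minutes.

1849.8273,N / 00110.7352,W

Lat: minutes = (18.830455 − 18) × 60 = 49.827300
λ: fractional part 0.178920 → 10.735200 minutes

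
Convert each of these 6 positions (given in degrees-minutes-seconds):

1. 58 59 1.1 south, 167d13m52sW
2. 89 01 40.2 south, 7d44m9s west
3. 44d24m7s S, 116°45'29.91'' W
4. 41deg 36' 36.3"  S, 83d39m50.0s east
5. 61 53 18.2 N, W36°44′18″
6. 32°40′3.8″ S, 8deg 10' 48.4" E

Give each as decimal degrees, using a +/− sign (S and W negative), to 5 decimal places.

Point 1:
  Lat: 58° + 59/60 + 1.1/3600 = 58 + 0.983333 + 0.000306 = 58.983639
  S ⇒ negate
  Lon: 13′ + 52″ = 13.86667′; 167 + 13.86667/60 = 167.231111
  W ⇒ negate
Point 2:
  φ: 1′ + 40.2″ = 1.67000′; 89 + 1.67000/60 = 89.027833
  S ⇒ negate
  Lon: 44′ + 9″ = 44.15000′; 7 + 44.15000/60 = 7.735833
  W → negative
Point 3:
  φ: 24′ + 7″ = 24.11667′; 44 + 24.11667/60 = 44.401944
  S → negative
  Longitude: 116° + 45/60 + 29.91/3600 = 116 + 0.750000 + 0.008308 = 116.758308
  W → negative
Point 4:
  Lat: 36′ + 36.3″ = 36.60500′; 41 + 36.60500/60 = 41.610083
  S → negative
  Lon: 39′ + 50″ = 39.83333′; 83 + 39.83333/60 = 83.663889
  E → positive
Point 5:
  Lat: 61° + 53/60 + 18.2/3600 = 61 + 0.883333 + 0.005056 = 61.888389
  N → positive
  Lon: 36° + 44/60 + 18/3600 = 36 + 0.733333 + 0.005000 = 36.738333
  W ⇒ negate
Point 6:
  Lat: 32° + 40/60 + 3.8/3600 = 32 + 0.666667 + 0.001056 = 32.667722
  S ⇒ negate
  λ: 10′ + 48.4″ = 10.80667′; 8 + 10.80667/60 = 8.180111
  E ⇒ keep positive

1. -58.98364, -167.23111
2. -89.02783, -7.73583
3. -44.40194, -116.75831
4. -41.61008, 83.66389
5. 61.88839, -36.73833
6. -32.66772, 8.18011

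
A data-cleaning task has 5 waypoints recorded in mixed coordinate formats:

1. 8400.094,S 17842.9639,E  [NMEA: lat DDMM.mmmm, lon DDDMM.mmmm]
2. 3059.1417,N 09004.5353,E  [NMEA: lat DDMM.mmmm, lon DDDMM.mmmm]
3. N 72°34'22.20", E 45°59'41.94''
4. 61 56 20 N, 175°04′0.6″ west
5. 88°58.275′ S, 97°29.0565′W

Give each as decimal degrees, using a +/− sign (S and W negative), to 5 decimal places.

1. -84.00157, 178.71607
2. 30.98570, 90.07559
3. 72.57283, 45.99498
4. 61.93889, -175.06683
5. -88.97125, -97.48428

Point 1:
  Latitude: degrees = first 2 digits = 84, minutes = 0.094; 84 + 0.094/60 = 84.001567
  hemisphere S, so the sign is −
  λ: split at 3 digits → 178° and 42.9639′; 178 + 42.9639/60 = 178.716065
  E ⇒ keep positive
Point 2:
  Lat: degrees = first 2 digits = 30, minutes = 59.1417; 30 + 59.1417/60 = 30.985695
  N ⇒ keep positive
  λ: degrees = first 3 digits = 90, minutes = 4.5353; 90 + 4.5353/60 = 90.075588
  E ⇒ keep positive
Point 3:
  Latitude: 72 + 34/60 + 22.2/3600 = 72.572833
  N ⇒ keep positive
  λ: 59′ + 41.94″ = 59.69900′; 45 + 59.69900/60 = 45.994983
  E ⇒ keep positive
Point 4:
  Lat: 61° + 56/60 + 20/3600 = 61 + 0.933333 + 0.005556 = 61.938889
  N ⇒ keep positive
  λ: 175 + 4/60 + 0.6/3600 = 175.066833
  W → negative
Point 5:
  Lat: 58.275′ = 0.971250°; total 88.971250
  S ⇒ negate
  Longitude: 29.0565′ = 0.484275°; total 97.484275
  hemisphere W, so the sign is −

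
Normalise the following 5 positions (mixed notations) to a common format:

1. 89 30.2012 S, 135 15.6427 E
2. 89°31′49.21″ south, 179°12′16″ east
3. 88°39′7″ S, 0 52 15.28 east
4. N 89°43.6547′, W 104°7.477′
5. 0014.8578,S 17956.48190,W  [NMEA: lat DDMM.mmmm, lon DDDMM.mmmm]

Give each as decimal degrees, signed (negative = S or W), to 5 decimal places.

Point 1:
  φ: 30.2012′ = 0.503353°; total 89.503353
  S → negative
  λ: 135 + 15.6427/60 = 135.260712
  E → positive
Point 2:
  Latitude: 89 + 31/60 + 49.21/3600 = 89.530336
  S → negative
  Longitude: 12′ + 16″ = 12.26667′; 179 + 12.26667/60 = 179.204444
  E ⇒ keep positive
Point 3:
  φ: 39′ + 7″ = 39.11667′; 88 + 39.11667/60 = 88.651944
  hemisphere S, so the sign is −
  Longitude: 0 + 52/60 + 15.28/3600 = 0.870911
  E → positive
Point 4:
  φ: 89 + 43.6547/60 = 89.727578
  N → positive
  λ: 7.477′ = 0.124617°; total 104.124617
  hemisphere W, so the sign is −
Point 5:
  Lat: degrees = first 2 digits = 0, minutes = 14.8578; 0 + 14.8578/60 = 0.247630
  hemisphere S, so the sign is −
  λ: split at 3 digits → 179° and 56.4819′; 179 + 56.4819/60 = 179.941365
  hemisphere W, so the sign is −

1. -89.50335, 135.26071
2. -89.53034, 179.20444
3. -88.65194, 0.87091
4. 89.72758, -104.12462
5. -0.24763, -179.94137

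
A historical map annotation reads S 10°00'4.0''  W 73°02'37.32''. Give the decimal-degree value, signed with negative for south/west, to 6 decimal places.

φ: 10° + 0/60 + 4/3600 = 10 + 0.000000 + 0.001111 = 10.0011111
S ⇒ negate
Lon: 73 + 2/60 + 37.32/3600 = 73.0437000
W ⇒ negate

-10.001111, -73.043700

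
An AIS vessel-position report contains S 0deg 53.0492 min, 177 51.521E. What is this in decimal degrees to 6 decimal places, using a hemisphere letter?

Latitude: 0 + 53.0492/60 = 0.8841533
Lon: 51.521′ = 0.858683°; total 177.8586833

0.884153° S, 177.858683° E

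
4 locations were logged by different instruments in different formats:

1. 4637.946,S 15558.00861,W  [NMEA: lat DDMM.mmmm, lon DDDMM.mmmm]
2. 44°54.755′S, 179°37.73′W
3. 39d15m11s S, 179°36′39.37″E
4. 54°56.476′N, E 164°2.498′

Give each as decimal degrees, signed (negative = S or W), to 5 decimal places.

1. -46.63243, -155.96681
2. -44.91258, -179.62883
3. -39.25306, 179.61094
4. 54.94127, 164.04163

Point 1:
  Latitude: split at 2 digits → 46° and 37.946′; 46 + 37.946/60 = 46.632433
  S → negative
  λ: degrees = first 3 digits = 155, minutes = 58.00861; 155 + 58.00861/60 = 155.966810
  W → negative
Point 2:
  φ: 54.755′ = 0.912583°; total 44.912583
  S → negative
  λ: 37.73′ = 0.628833°; total 179.628833
  W ⇒ negate
Point 3:
  Latitude: 39° + 15/60 + 11/3600 = 39 + 0.250000 + 0.003056 = 39.253056
  S ⇒ negate
  Lon: 179° + 36/60 + 39.37/3600 = 179 + 0.600000 + 0.010936 = 179.610936
  E → positive
Point 4:
  Lat: 54 + 56.476/60 = 54.941267
  N ⇒ keep positive
  λ: 2.498′ = 0.041633°; total 164.041633
  E → positive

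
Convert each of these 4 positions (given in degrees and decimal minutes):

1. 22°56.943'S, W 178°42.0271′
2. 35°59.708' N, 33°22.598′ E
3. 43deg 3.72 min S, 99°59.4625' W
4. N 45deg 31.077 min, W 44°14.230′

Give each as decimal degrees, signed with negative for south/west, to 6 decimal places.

1. -22.949050, -178.700452
2. 35.995133, 33.376633
3. -43.062000, -99.991042
4. 45.517950, -44.237167

Point 1:
  Lat: 56.943′ = 0.949050°; total 22.9490500
  hemisphere S, so the sign is −
  λ: 42.0271′ = 0.700452°; total 178.7004517
  hemisphere W, so the sign is −
Point 2:
  Latitude: 35 + 59.708/60 = 35.9951333
  N → positive
  Longitude: 33 + 22.598/60 = 33.3766333
  E → positive
Point 3:
  φ: 43 + 3.72/60 = 43.0620000
  S ⇒ negate
  Lon: 59.4625′ = 0.991042°; total 99.9910417
  W → negative
Point 4:
  Lat: 31.077′ = 0.517950°; total 45.5179500
  N → positive
  Longitude: 44 + 14.23/60 = 44.2371667
  W ⇒ negate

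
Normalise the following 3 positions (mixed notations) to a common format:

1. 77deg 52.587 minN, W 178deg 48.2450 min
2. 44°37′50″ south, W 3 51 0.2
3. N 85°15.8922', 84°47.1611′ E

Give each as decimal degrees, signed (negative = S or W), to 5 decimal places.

Point 1:
  Lat: 52.587′ = 0.876450°; total 77.876450
  N → positive
  Longitude: 48.245′ = 0.804083°; total 178.804083
  W ⇒ negate
Point 2:
  Latitude: 44° + 37/60 + 50/3600 = 44 + 0.616667 + 0.013889 = 44.630556
  S → negative
  λ: 3 + 51/60 + 0.2/3600 = 3.850056
  W ⇒ negate
Point 3:
  φ: 15.8922′ = 0.264870°; total 85.264870
  N ⇒ keep positive
  λ: 84 + 47.1611/60 = 84.786018
  E ⇒ keep positive

1. 77.87645, -178.80408
2. -44.63056, -3.85006
3. 85.26487, 84.78602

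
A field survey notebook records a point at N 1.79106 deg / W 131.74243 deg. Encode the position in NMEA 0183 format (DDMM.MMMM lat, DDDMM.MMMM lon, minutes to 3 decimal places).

0147.464,N / 13144.546,W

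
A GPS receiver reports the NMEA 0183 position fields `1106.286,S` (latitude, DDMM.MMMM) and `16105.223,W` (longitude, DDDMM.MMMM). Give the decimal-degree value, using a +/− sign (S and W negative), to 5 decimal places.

φ: split at 2 digits → 11° and 6.286′; 11 + 6.286/60 = 11.104767
hemisphere S, so the sign is −
Lon: degrees = first 3 digits = 161, minutes = 5.223; 161 + 5.223/60 = 161.087050
W ⇒ negate

-11.10477, -161.08705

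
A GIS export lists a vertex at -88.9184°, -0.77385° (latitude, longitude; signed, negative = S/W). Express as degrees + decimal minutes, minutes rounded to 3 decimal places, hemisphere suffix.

88° 55.104′ S, 0° 46.431′ W

Latitude is negative → S; |value| = 88.918400
φ: fractional part 0.918400 → 55.10400 minutes
Longitude is negative → W; |value| = 0.773850
Longitude: fractional part 0.773850 → 46.43100 minutes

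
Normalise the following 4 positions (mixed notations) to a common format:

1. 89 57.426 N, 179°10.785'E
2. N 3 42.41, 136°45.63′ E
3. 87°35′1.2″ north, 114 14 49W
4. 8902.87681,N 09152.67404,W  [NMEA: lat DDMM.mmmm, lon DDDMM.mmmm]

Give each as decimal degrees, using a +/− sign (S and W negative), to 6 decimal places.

Point 1:
  Latitude: 57.426′ = 0.957100°; total 89.9571000
  N → positive
  Longitude: 10.785′ = 0.179750°; total 179.1797500
  E ⇒ keep positive
Point 2:
  Latitude: 42.41′ = 0.706833°; total 3.7068333
  N ⇒ keep positive
  Lon: 136 + 45.63/60 = 136.7605000
  E ⇒ keep positive
Point 3:
  Latitude: 35′ + 1.2″ = 35.02000′; 87 + 35.02000/60 = 87.5836667
  N ⇒ keep positive
  λ: 114° + 14/60 + 49/3600 = 114 + 0.233333 + 0.013611 = 114.2469444
  W → negative
Point 4:
  Latitude: split at 2 digits → 89° and 2.87681′; 89 + 2.87681/60 = 89.0479468
  N → positive
  λ: split at 3 digits → 091° and 52.67404′; 91 + 52.67404/60 = 91.8779007
  W → negative

1. 89.957100, 179.179750
2. 3.706833, 136.760500
3. 87.583667, -114.246944
4. 89.047947, -91.877901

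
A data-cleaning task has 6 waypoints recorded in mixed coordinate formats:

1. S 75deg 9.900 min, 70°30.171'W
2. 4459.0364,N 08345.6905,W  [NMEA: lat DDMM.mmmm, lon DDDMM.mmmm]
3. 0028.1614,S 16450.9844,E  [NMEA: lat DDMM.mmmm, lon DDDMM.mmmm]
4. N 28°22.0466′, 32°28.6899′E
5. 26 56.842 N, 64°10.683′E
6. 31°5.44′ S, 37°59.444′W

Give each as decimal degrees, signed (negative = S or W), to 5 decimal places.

Point 1:
  Latitude: 75 + 9.9/60 = 75.165000
  S ⇒ negate
  λ: 30.171′ = 0.502850°; total 70.502850
  W ⇒ negate
Point 2:
  Latitude: split at 2 digits → 44° and 59.0364′; 44 + 59.0364/60 = 44.983940
  N → positive
  λ: split at 3 digits → 083° and 45.6905′; 83 + 45.6905/60 = 83.761508
  hemisphere W, so the sign is −
Point 3:
  φ: split at 2 digits → 00° and 28.1614′; 0 + 28.1614/60 = 0.469357
  hemisphere S, so the sign is −
  λ: split at 3 digits → 164° and 50.9844′; 164 + 50.9844/60 = 164.849740
  E → positive
Point 4:
  φ: 28 + 22.0466/60 = 28.367443
  N ⇒ keep positive
  λ: 32 + 28.6899/60 = 32.478165
  E → positive
Point 5:
  Latitude: 56.842′ = 0.947367°; total 26.947367
  N ⇒ keep positive
  λ: 10.683′ = 0.178050°; total 64.178050
  E → positive
Point 6:
  φ: 31 + 5.44/60 = 31.090667
  hemisphere S, so the sign is −
  λ: 37 + 59.444/60 = 37.990733
  W ⇒ negate

1. -75.16500, -70.50285
2. 44.98394, -83.76151
3. -0.46936, 164.84974
4. 28.36744, 32.47817
5. 26.94737, 64.17805
6. -31.09067, -37.99073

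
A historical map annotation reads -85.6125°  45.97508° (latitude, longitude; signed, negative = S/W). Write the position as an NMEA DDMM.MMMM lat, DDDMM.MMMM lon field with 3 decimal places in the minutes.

8536.750,S / 04558.505,E

Latitude is negative → S; |value| = 85.612500
φ: fractional part 0.612500 → 36.75000 minutes
Longitude: 45° + 0.975080 × 60 = 45° 58.50480′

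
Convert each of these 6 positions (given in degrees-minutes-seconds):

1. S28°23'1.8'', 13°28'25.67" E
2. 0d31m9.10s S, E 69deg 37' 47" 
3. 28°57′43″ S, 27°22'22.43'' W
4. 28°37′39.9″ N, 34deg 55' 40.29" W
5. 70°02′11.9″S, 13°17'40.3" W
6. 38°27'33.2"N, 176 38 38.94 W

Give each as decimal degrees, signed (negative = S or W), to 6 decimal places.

1. -28.383833, 13.473797
2. -0.519194, 69.629722
3. -28.961944, -27.372897
4. 28.627750, -34.927858
5. -70.036639, -13.294528
6. 38.459222, -176.644150

Point 1:
  Lat: 28° + 23/60 + 1.8/3600 = 28 + 0.383333 + 0.000500 = 28.3838333
  S → negative
  Longitude: 13 + 28/60 + 25.67/3600 = 13.4737972
  E ⇒ keep positive
Point 2:
  Latitude: 0 + 31/60 + 9.1/3600 = 0.5191944
  S ⇒ negate
  λ: 37′ + 47″ = 37.78333′; 69 + 37.78333/60 = 69.6297222
  E → positive
Point 3:
  Latitude: 28 + 57/60 + 43/3600 = 28.9619444
  hemisphere S, so the sign is −
  Longitude: 27° + 22/60 + 22.43/3600 = 27 + 0.366667 + 0.006231 = 27.3728972
  W → negative
Point 4:
  Lat: 28° + 37/60 + 39.9/3600 = 28 + 0.616667 + 0.011083 = 28.6277500
  N → positive
  λ: 34° + 55/60 + 40.29/3600 = 34 + 0.916667 + 0.011192 = 34.9278583
  W ⇒ negate
Point 5:
  φ: 70° + 2/60 + 11.9/3600 = 70 + 0.033333 + 0.003306 = 70.0366389
  hemisphere S, so the sign is −
  λ: 17′ + 40.3″ = 17.67167′; 13 + 17.67167/60 = 13.2945278
  hemisphere W, so the sign is −
Point 6:
  Latitude: 38° + 27/60 + 33.2/3600 = 38 + 0.450000 + 0.009222 = 38.4592222
  N → positive
  Longitude: 176 + 38/60 + 38.94/3600 = 176.6441500
  W ⇒ negate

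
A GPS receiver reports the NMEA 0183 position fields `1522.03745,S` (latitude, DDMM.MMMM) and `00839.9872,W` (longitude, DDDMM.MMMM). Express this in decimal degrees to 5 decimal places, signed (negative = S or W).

-15.36729, -8.66645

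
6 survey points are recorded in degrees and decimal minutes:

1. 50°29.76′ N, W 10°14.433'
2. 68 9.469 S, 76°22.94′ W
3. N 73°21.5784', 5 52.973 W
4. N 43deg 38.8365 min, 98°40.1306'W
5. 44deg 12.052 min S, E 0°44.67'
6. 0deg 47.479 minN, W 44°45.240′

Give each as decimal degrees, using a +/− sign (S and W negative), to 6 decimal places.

Point 1:
  Latitude: 50 + 29.76/60 = 50.4960000
  N → positive
  λ: 10 + 14.433/60 = 10.2405500
  W → negative
Point 2:
  Latitude: 9.469′ = 0.157817°; total 68.1578167
  hemisphere S, so the sign is −
  Longitude: 76 + 22.94/60 = 76.3823333
  W ⇒ negate
Point 3:
  φ: 21.5784′ = 0.359640°; total 73.3596400
  N → positive
  Longitude: 5 + 52.973/60 = 5.8828833
  hemisphere W, so the sign is −
Point 4:
  φ: 38.8365′ = 0.647275°; total 43.6472750
  N → positive
  λ: 40.1306′ = 0.668843°; total 98.6688433
  W ⇒ negate
Point 5:
  Lat: 12.052′ = 0.200867°; total 44.2008667
  hemisphere S, so the sign is −
  Longitude: 0 + 44.67/60 = 0.7445000
  E → positive
Point 6:
  Latitude: 0 + 47.479/60 = 0.7913167
  N ⇒ keep positive
  Lon: 44 + 45.24/60 = 44.7540000
  W → negative

1. 50.496000, -10.240550
2. -68.157817, -76.382333
3. 73.359640, -5.882883
4. 43.647275, -98.668843
5. -44.200867, 0.744500
6. 0.791317, -44.754000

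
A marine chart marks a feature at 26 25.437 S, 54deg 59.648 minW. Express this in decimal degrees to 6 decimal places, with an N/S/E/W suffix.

φ: 25.437′ = 0.423950°; total 26.4239500
λ: 59.648′ = 0.994133°; total 54.9941333

26.423950° S, 54.994133° W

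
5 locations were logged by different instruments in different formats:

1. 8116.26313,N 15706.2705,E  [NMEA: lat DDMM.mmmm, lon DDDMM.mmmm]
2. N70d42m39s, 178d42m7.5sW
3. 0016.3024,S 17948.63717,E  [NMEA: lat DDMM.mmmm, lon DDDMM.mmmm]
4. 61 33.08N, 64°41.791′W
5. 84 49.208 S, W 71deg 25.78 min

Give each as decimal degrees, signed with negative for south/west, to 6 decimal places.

Point 1:
  Latitude: degrees = first 2 digits = 81, minutes = 16.26313; 81 + 16.26313/60 = 81.2710522
  N → positive
  Longitude: split at 3 digits → 157° and 6.2705′; 157 + 6.2705/60 = 157.1045083
  E → positive
Point 2:
  Lat: 42′ + 39″ = 42.65000′; 70 + 42.65000/60 = 70.7108333
  N ⇒ keep positive
  λ: 42′ + 7.5″ = 42.12500′; 178 + 42.12500/60 = 178.7020833
  W ⇒ negate
Point 3:
  Latitude: degrees = first 2 digits = 0, minutes = 16.3024; 0 + 16.3024/60 = 0.2717067
  hemisphere S, so the sign is −
  λ: degrees = first 3 digits = 179, minutes = 48.63717; 179 + 48.63717/60 = 179.8106195
  E ⇒ keep positive
Point 4:
  Latitude: 33.08′ = 0.551333°; total 61.5513333
  N ⇒ keep positive
  λ: 41.791′ = 0.696517°; total 64.6965167
  hemisphere W, so the sign is −
Point 5:
  Lat: 49.208′ = 0.820133°; total 84.8201333
  S → negative
  Longitude: 71 + 25.78/60 = 71.4296667
  hemisphere W, so the sign is −

1. 81.271052, 157.104508
2. 70.710833, -178.702083
3. -0.271707, 179.810620
4. 61.551333, -64.696517
5. -84.820133, -71.429667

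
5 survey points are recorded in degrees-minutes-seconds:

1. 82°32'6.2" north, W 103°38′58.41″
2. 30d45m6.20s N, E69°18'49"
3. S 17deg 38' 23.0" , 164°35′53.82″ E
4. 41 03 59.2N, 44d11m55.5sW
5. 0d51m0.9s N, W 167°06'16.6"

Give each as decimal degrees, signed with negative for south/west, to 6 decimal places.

1. 82.535056, -103.649558
2. 30.751722, 69.313611
3. -17.639722, 164.598283
4. 41.066444, -44.198750
5. 0.850250, -167.104611

Point 1:
  Latitude: 82° + 32/60 + 6.2/3600 = 82 + 0.533333 + 0.001722 = 82.5350556
  N ⇒ keep positive
  Lon: 38′ + 58.41″ = 38.97350′; 103 + 38.97350/60 = 103.6495583
  W → negative
Point 2:
  φ: 45′ + 6.2″ = 45.10333′; 30 + 45.10333/60 = 30.7517222
  N → positive
  Longitude: 69 + 18/60 + 49/3600 = 69.3136111
  E → positive
Point 3:
  φ: 38′ + 23″ = 38.38333′; 17 + 38.38333/60 = 17.6397222
  S → negative
  Longitude: 164 + 35/60 + 53.82/3600 = 164.5982833
  E ⇒ keep positive
Point 4:
  Lat: 41 + 3/60 + 59.2/3600 = 41.0664444
  N ⇒ keep positive
  Lon: 44° + 11/60 + 55.5/3600 = 44 + 0.183333 + 0.015417 = 44.1987500
  W → negative
Point 5:
  φ: 51′ + 0.9″ = 51.01500′; 0 + 51.01500/60 = 0.8502500
  N → positive
  λ: 167 + 6/60 + 16.6/3600 = 167.1046111
  W ⇒ negate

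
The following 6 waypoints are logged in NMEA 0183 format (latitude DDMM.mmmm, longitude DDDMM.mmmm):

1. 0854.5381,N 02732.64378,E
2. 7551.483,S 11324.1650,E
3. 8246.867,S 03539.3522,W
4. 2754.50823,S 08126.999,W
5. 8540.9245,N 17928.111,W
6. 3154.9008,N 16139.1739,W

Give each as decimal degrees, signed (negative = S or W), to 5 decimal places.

Point 1:
  Lat: degrees = first 2 digits = 8, minutes = 54.5381; 8 + 54.5381/60 = 8.908968
  N ⇒ keep positive
  λ: split at 3 digits → 027° and 32.64378′; 27 + 32.64378/60 = 27.544063
  E → positive
Point 2:
  Lat: split at 2 digits → 75° and 51.483′; 75 + 51.483/60 = 75.858050
  S ⇒ negate
  Lon: degrees = first 3 digits = 113, minutes = 24.165; 113 + 24.165/60 = 113.402750
  E ⇒ keep positive
Point 3:
  φ: degrees = first 2 digits = 82, minutes = 46.867; 82 + 46.867/60 = 82.781117
  S ⇒ negate
  λ: split at 3 digits → 035° and 39.3522′; 35 + 39.3522/60 = 35.655870
  hemisphere W, so the sign is −
Point 4:
  φ: degrees = first 2 digits = 27, minutes = 54.50823; 27 + 54.50823/60 = 27.908471
  hemisphere S, so the sign is −
  λ: degrees = first 3 digits = 81, minutes = 26.999; 81 + 26.999/60 = 81.449983
  W ⇒ negate
Point 5:
  Latitude: split at 2 digits → 85° and 40.9245′; 85 + 40.9245/60 = 85.682075
  N → positive
  Lon: split at 3 digits → 179° and 28.111′; 179 + 28.111/60 = 179.468517
  hemisphere W, so the sign is −
Point 6:
  Lat: degrees = first 2 digits = 31, minutes = 54.9008; 31 + 54.9008/60 = 31.915013
  N → positive
  Lon: degrees = first 3 digits = 161, minutes = 39.1739; 161 + 39.1739/60 = 161.652898
  W ⇒ negate

1. 8.90897, 27.54406
2. -75.85805, 113.40275
3. -82.78112, -35.65587
4. -27.90847, -81.44998
5. 85.68208, -179.46852
6. 31.91501, -161.65290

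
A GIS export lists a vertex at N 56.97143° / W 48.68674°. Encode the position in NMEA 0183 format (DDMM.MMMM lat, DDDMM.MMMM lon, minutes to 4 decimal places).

5658.2858,N / 04841.2044,W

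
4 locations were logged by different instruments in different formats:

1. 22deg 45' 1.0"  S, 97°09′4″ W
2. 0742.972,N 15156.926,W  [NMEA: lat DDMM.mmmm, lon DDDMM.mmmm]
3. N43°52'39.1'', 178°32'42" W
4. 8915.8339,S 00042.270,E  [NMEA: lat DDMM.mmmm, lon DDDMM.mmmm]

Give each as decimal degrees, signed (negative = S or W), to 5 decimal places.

Point 1:
  Lat: 22° + 45/60 + 1/3600 = 22 + 0.750000 + 0.000278 = 22.750278
  S → negative
  Lon: 9′ + 4″ = 9.06667′; 97 + 9.06667/60 = 97.151111
  hemisphere W, so the sign is −
Point 2:
  Latitude: split at 2 digits → 07° and 42.972′; 7 + 42.972/60 = 7.716200
  N ⇒ keep positive
  λ: split at 3 digits → 151° and 56.926′; 151 + 56.926/60 = 151.948767
  W ⇒ negate
Point 3:
  Latitude: 52′ + 39.1″ = 52.65167′; 43 + 52.65167/60 = 43.877528
  N ⇒ keep positive
  λ: 178° + 32/60 + 42/3600 = 178 + 0.533333 + 0.011667 = 178.545000
  W ⇒ negate
Point 4:
  Latitude: split at 2 digits → 89° and 15.8339′; 89 + 15.8339/60 = 89.263898
  S → negative
  λ: degrees = first 3 digits = 0, minutes = 42.27; 0 + 42.27/60 = 0.704500
  E ⇒ keep positive

1. -22.75028, -97.15111
2. 7.71620, -151.94877
3. 43.87753, -178.54500
4. -89.26390, 0.70450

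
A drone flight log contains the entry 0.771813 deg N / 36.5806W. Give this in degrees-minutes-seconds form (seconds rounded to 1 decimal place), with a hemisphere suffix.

Lat: 0.771813° → 46.30878′; 0.30878 × 60 = 18.527″
Lon: 0.580600° → 34.83600′; 0.83600 × 60 = 50.160″

0°46′18.5″ N, 36°34′50.2″ W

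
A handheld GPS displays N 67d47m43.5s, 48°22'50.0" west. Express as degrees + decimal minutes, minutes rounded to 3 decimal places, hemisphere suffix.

φ: seconds/60 = 0.72500; minutes = 47 + 0.72500 = 47.72500
Lon: seconds/60 = 0.83333; minutes = 22 + 0.83333 = 22.83333

67° 47.725′ N, 48° 22.833′ W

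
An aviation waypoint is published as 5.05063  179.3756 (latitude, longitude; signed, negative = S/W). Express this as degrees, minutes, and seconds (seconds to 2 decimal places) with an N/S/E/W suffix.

5°03′2.27″ N, 179°22′32.16″ E

Lat: 0.050630 × 60 = 3.03780′ → 3′, remainder × 60 = 2.2680″
Lon: whole degrees 179; 22.53600′ → 22′ and 32.1600″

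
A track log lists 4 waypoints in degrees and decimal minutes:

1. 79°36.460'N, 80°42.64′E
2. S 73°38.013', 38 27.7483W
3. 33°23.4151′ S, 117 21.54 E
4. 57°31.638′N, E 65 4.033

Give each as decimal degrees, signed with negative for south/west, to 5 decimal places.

Point 1:
  Lat: 36.46′ = 0.607667°; total 79.607667
  N → positive
  Lon: 42.64′ = 0.710667°; total 80.710667
  E ⇒ keep positive
Point 2:
  φ: 38.013′ = 0.633550°; total 73.633550
  S ⇒ negate
  λ: 27.7483′ = 0.462472°; total 38.462472
  W → negative
Point 3:
  φ: 33 + 23.4151/60 = 33.390252
  S ⇒ negate
  Longitude: 21.54′ = 0.359000°; total 117.359000
  E → positive
Point 4:
  Latitude: 57 + 31.638/60 = 57.527300
  N → positive
  λ: 65 + 4.033/60 = 65.067217
  E → positive

1. 79.60767, 80.71067
2. -73.63355, -38.46247
3. -33.39025, 117.35900
4. 57.52730, 65.06722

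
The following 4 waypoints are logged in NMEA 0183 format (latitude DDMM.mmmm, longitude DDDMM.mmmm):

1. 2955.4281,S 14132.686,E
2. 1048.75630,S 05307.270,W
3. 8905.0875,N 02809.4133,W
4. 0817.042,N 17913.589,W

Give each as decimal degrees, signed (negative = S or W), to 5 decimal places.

1. -29.92380, 141.54477
2. -10.81261, -53.12117
3. 89.08479, -28.15689
4. 8.28403, -179.22648

Point 1:
  φ: split at 2 digits → 29° and 55.4281′; 29 + 55.4281/60 = 29.923802
  S ⇒ negate
  Lon: degrees = first 3 digits = 141, minutes = 32.686; 141 + 32.686/60 = 141.544767
  E → positive
Point 2:
  Latitude: degrees = first 2 digits = 10, minutes = 48.7563; 10 + 48.7563/60 = 10.812605
  hemisphere S, so the sign is −
  λ: split at 3 digits → 053° and 7.27′; 53 + 7.27/60 = 53.121167
  W ⇒ negate
Point 3:
  φ: degrees = first 2 digits = 89, minutes = 5.0875; 89 + 5.0875/60 = 89.084792
  N → positive
  Longitude: split at 3 digits → 028° and 9.4133′; 28 + 9.4133/60 = 28.156888
  W → negative
Point 4:
  Lat: split at 2 digits → 08° and 17.042′; 8 + 17.042/60 = 8.284033
  N → positive
  Longitude: split at 3 digits → 179° and 13.589′; 179 + 13.589/60 = 179.226483
  W ⇒ negate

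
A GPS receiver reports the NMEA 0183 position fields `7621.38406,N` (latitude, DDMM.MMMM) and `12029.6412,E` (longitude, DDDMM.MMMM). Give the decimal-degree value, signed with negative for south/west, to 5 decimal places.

Lat: degrees = first 2 digits = 76, minutes = 21.38406; 76 + 21.38406/60 = 76.356401
N → positive
Lon: degrees = first 3 digits = 120, minutes = 29.6412; 120 + 29.6412/60 = 120.494020
E → positive

76.35640, 120.49402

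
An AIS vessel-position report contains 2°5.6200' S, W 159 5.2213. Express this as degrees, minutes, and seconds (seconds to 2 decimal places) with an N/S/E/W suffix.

2°05′37.20″ S, 159°05′13.28″ W

Lat: 5.62000′ → 5′ and 0.62000 × 60 = 37.2000″
Longitude: fractional minutes 0.22130 × 60 = 13.2780″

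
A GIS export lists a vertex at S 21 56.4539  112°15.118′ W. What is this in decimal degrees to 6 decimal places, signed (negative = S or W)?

Lat: 21 + 56.4539/60 = 21.9408983
S ⇒ negate
Lon: 112 + 15.118/60 = 112.2519667
hemisphere W, so the sign is −

-21.940898, -112.251967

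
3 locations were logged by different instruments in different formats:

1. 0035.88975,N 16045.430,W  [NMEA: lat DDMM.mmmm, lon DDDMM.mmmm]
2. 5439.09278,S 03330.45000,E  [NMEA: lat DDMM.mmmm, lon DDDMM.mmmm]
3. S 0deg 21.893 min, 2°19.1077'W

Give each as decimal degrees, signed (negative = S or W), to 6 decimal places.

Point 1:
  Latitude: degrees = first 2 digits = 0, minutes = 35.88975; 0 + 35.88975/60 = 0.5981625
  N → positive
  λ: degrees = first 3 digits = 160, minutes = 45.43; 160 + 45.43/60 = 160.7571667
  W ⇒ negate
Point 2:
  Lat: degrees = first 2 digits = 54, minutes = 39.09278; 54 + 39.09278/60 = 54.6515463
  S → negative
  Lon: split at 3 digits → 033° and 30.45′; 33 + 30.45/60 = 33.5075000
  E ⇒ keep positive
Point 3:
  Latitude: 21.893′ = 0.364883°; total 0.3648833
  S ⇒ negate
  Longitude: 19.1077′ = 0.318462°; total 2.3184617
  hemisphere W, so the sign is −

1. 0.598163, -160.757167
2. -54.651546, 33.507500
3. -0.364883, -2.318462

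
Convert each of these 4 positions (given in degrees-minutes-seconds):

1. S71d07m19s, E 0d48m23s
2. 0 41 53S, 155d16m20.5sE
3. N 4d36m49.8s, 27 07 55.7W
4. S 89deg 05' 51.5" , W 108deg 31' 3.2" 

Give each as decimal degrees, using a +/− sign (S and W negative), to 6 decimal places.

Point 1:
  Lat: 71° + 7/60 + 19/3600 = 71 + 0.116667 + 0.005278 = 71.1219444
  S → negative
  Lon: 0 + 48/60 + 23/3600 = 0.8063889
  E ⇒ keep positive
Point 2:
  Lat: 41′ + 53″ = 41.88333′; 0 + 41.88333/60 = 0.6980556
  S ⇒ negate
  λ: 16′ + 20.5″ = 16.34167′; 155 + 16.34167/60 = 155.2723611
  E → positive
Point 3:
  φ: 4° + 36/60 + 49.8/3600 = 4 + 0.600000 + 0.013833 = 4.6138333
  N → positive
  Longitude: 27° + 7/60 + 55.7/3600 = 27 + 0.116667 + 0.015472 = 27.1321389
  W ⇒ negate
Point 4:
  Lat: 5′ + 51.5″ = 5.85833′; 89 + 5.85833/60 = 89.0976389
  S → negative
  λ: 31′ + 3.2″ = 31.05333′; 108 + 31.05333/60 = 108.5175556
  hemisphere W, so the sign is −

1. -71.121944, 0.806389
2. -0.698056, 155.272361
3. 4.613833, -27.132139
4. -89.097639, -108.517556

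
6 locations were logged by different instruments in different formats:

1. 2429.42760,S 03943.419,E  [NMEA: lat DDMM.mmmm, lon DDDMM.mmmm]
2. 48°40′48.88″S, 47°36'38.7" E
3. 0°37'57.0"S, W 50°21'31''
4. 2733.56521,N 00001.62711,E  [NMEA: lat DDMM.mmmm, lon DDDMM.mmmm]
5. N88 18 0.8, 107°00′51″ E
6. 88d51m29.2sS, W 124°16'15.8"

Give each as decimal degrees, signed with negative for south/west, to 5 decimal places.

Point 1:
  Latitude: degrees = first 2 digits = 24, minutes = 29.4276; 24 + 29.4276/60 = 24.490460
  S ⇒ negate
  Longitude: split at 3 digits → 039° and 43.419′; 39 + 43.419/60 = 39.723650
  E ⇒ keep positive
Point 2:
  Lat: 40′ + 48.88″ = 40.81467′; 48 + 40.81467/60 = 48.680244
  hemisphere S, so the sign is −
  Lon: 36′ + 38.7″ = 36.64500′; 47 + 36.64500/60 = 47.610750
  E ⇒ keep positive
Point 3:
  Lat: 0° + 37/60 + 57/3600 = 0 + 0.616667 + 0.015833 = 0.632500
  hemisphere S, so the sign is −
  Lon: 50 + 21/60 + 31/3600 = 50.358611
  hemisphere W, so the sign is −
Point 4:
  φ: degrees = first 2 digits = 27, minutes = 33.56521; 27 + 33.56521/60 = 27.559420
  N ⇒ keep positive
  Longitude: degrees = first 3 digits = 0, minutes = 1.62711; 0 + 1.62711/60 = 0.027119
  E → positive
Point 5:
  Latitude: 88° + 18/60 + 0.8/3600 = 88 + 0.300000 + 0.000222 = 88.300222
  N ⇒ keep positive
  Longitude: 107° + 0/60 + 51/3600 = 107 + 0.000000 + 0.014167 = 107.014167
  E → positive
Point 6:
  φ: 51′ + 29.2″ = 51.48667′; 88 + 51.48667/60 = 88.858111
  S ⇒ negate
  Lon: 124° + 16/60 + 15.8/3600 = 124 + 0.266667 + 0.004389 = 124.271056
  hemisphere W, so the sign is −

1. -24.49046, 39.72365
2. -48.68024, 47.61075
3. -0.63250, -50.35861
4. 27.55942, 0.02712
5. 88.30022, 107.01417
6. -88.85811, -124.27106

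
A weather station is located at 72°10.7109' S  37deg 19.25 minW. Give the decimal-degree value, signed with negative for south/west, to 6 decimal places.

Latitude: 72 + 10.7109/60 = 72.1785150
S → negative
Longitude: 19.25′ = 0.320833°; total 37.3208333
hemisphere W, so the sign is −

-72.178515, -37.320833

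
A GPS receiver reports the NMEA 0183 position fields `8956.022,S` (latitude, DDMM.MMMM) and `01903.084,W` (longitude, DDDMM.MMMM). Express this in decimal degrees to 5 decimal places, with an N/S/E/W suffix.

89.93370° S, 19.05140° W

φ: split at 2 digits → 89° and 56.022′; 89 + 56.022/60 = 89.933700
Longitude: split at 3 digits → 019° and 3.084′; 19 + 3.084/60 = 19.051400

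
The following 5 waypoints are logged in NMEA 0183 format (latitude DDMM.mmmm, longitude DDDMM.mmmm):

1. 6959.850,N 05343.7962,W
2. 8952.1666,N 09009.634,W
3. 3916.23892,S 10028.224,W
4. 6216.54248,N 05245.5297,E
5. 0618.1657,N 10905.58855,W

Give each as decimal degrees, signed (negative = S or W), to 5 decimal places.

Point 1:
  Lat: split at 2 digits → 69° and 59.85′; 69 + 59.85/60 = 69.997500
  N → positive
  Lon: split at 3 digits → 053° and 43.7962′; 53 + 43.7962/60 = 53.729937
  W ⇒ negate
Point 2:
  φ: degrees = first 2 digits = 89, minutes = 52.1666; 89 + 52.1666/60 = 89.869443
  N → positive
  λ: degrees = first 3 digits = 90, minutes = 9.634; 90 + 9.634/60 = 90.160567
  W ⇒ negate
Point 3:
  φ: degrees = first 2 digits = 39, minutes = 16.23892; 39 + 16.23892/60 = 39.270649
  S ⇒ negate
  λ: split at 3 digits → 100° and 28.224′; 100 + 28.224/60 = 100.470400
  W → negative
Point 4:
  Lat: degrees = first 2 digits = 62, minutes = 16.54248; 62 + 16.54248/60 = 62.275708
  N → positive
  λ: degrees = first 3 digits = 52, minutes = 45.5297; 52 + 45.5297/60 = 52.758828
  E → positive
Point 5:
  Lat: degrees = first 2 digits = 6, minutes = 18.1657; 6 + 18.1657/60 = 6.302762
  N → positive
  λ: degrees = first 3 digits = 109, minutes = 5.58855; 109 + 5.58855/60 = 109.093143
  W ⇒ negate

1. 69.99750, -53.72994
2. 89.86944, -90.16057
3. -39.27065, -100.47040
4. 62.27571, 52.75883
5. 6.30276, -109.09314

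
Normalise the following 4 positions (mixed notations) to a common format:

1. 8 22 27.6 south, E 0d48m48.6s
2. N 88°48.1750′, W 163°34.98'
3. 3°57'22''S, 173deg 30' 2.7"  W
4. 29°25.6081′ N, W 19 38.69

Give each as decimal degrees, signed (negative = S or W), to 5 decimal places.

1. -8.37433, 0.81350
2. 88.80292, -163.58300
3. -3.95611, -173.50075
4. 29.42680, -19.64483

Point 1:
  Latitude: 8 + 22/60 + 27.6/3600 = 8.374333
  S ⇒ negate
  Lon: 0 + 48/60 + 48.6/3600 = 0.813500
  E ⇒ keep positive
Point 2:
  Latitude: 48.175′ = 0.802917°; total 88.802917
  N ⇒ keep positive
  λ: 34.98′ = 0.583000°; total 163.583000
  hemisphere W, so the sign is −
Point 3:
  Lat: 3° + 57/60 + 22/3600 = 3 + 0.950000 + 0.006111 = 3.956111
  S ⇒ negate
  Longitude: 173 + 30/60 + 2.7/3600 = 173.500750
  W ⇒ negate
Point 4:
  φ: 29 + 25.6081/60 = 29.426802
  N → positive
  Lon: 19 + 38.69/60 = 19.644833
  hemisphere W, so the sign is −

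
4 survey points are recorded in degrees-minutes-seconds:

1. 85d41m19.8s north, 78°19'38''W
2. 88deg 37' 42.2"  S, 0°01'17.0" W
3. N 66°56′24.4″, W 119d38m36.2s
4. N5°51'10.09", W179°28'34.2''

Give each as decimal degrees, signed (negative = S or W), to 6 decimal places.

1. 85.688833, -78.327222
2. -88.628389, -0.021389
3. 66.940111, -119.643389
4. 5.852803, -179.476167

Point 1:
  Latitude: 85° + 41/60 + 19.8/3600 = 85 + 0.683333 + 0.005500 = 85.6888333
  N ⇒ keep positive
  Lon: 78° + 19/60 + 38/3600 = 78 + 0.316667 + 0.010556 = 78.3272222
  hemisphere W, so the sign is −
Point 2:
  φ: 37′ + 42.2″ = 37.70333′; 88 + 37.70333/60 = 88.6283889
  hemisphere S, so the sign is −
  λ: 1′ + 17″ = 1.28333′; 0 + 1.28333/60 = 0.0213889
  W → negative
Point 3:
  Latitude: 66 + 56/60 + 24.4/3600 = 66.9401111
  N ⇒ keep positive
  Lon: 38′ + 36.2″ = 38.60333′; 119 + 38.60333/60 = 119.6433889
  hemisphere W, so the sign is −
Point 4:
  φ: 5 + 51/60 + 10.09/3600 = 5.8528028
  N → positive
  λ: 179 + 28/60 + 34.2/3600 = 179.4761667
  W ⇒ negate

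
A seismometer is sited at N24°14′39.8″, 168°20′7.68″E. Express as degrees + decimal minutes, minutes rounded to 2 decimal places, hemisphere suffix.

φ: seconds/60 = 0.66333; minutes = 14 + 0.66333 = 14.6633
λ: seconds/60 = 0.12800; minutes = 20 + 0.12800 = 20.1280

24° 14.66′ N, 168° 20.13′ E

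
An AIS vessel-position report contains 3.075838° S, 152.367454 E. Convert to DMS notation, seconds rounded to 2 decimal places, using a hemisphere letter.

3°04′33.02″ S, 152°22′2.83″ E

Latitude: 0.075838 × 60 = 4.55028′ → 4′, remainder × 60 = 33.0168″
λ: 0.367454 × 60 = 22.04724′ → 22′, remainder × 60 = 2.8344″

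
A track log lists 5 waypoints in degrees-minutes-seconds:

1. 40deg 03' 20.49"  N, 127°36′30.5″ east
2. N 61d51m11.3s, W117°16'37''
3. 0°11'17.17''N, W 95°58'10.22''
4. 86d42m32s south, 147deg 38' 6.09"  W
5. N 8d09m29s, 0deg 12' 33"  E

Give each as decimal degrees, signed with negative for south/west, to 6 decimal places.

1. 40.055692, 127.608472
2. 61.853139, -117.276944
3. 0.188103, -95.969506
4. -86.708889, -147.635025
5. 8.158056, 0.209167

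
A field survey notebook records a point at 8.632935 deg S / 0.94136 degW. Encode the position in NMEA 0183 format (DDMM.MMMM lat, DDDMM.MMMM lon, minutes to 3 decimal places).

Lat: fractional part 0.632935 → 37.97610 minutes
λ: fractional part 0.941360 → 56.48160 minutes

0837.976,S / 00056.482,W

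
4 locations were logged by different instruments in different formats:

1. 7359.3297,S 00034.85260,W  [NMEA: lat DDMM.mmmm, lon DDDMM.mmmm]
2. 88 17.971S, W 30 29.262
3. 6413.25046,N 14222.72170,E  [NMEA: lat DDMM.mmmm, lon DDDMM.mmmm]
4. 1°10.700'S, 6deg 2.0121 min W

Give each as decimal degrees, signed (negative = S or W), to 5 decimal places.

1. -73.98883, -0.58088
2. -88.29952, -30.48770
3. 64.22084, 142.37870
4. -1.17833, -6.03354

Point 1:
  φ: degrees = first 2 digits = 73, minutes = 59.3297; 73 + 59.3297/60 = 73.988828
  S → negative
  Longitude: split at 3 digits → 000° and 34.8526′; 0 + 34.8526/60 = 0.580877
  W → negative
Point 2:
  φ: 88 + 17.971/60 = 88.299517
  S → negative
  Longitude: 29.262′ = 0.487700°; total 30.487700
  hemisphere W, so the sign is −
Point 3:
  Latitude: split at 2 digits → 64° and 13.25046′; 64 + 13.25046/60 = 64.220841
  N ⇒ keep positive
  Longitude: degrees = first 3 digits = 142, minutes = 22.7217; 142 + 22.7217/60 = 142.378695
  E → positive
Point 4:
  Latitude: 10.7′ = 0.178333°; total 1.178333
  hemisphere S, so the sign is −
  λ: 6 + 2.0121/60 = 6.033535
  hemisphere W, so the sign is −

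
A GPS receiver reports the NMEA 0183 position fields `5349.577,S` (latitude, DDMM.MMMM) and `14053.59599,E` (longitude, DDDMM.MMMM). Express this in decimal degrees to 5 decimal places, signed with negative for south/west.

Lat: split at 2 digits → 53° and 49.577′; 53 + 49.577/60 = 53.826283
S → negative
Lon: split at 3 digits → 140° and 53.59599′; 140 + 53.59599/60 = 140.893267
E ⇒ keep positive

-53.82628, 140.89327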